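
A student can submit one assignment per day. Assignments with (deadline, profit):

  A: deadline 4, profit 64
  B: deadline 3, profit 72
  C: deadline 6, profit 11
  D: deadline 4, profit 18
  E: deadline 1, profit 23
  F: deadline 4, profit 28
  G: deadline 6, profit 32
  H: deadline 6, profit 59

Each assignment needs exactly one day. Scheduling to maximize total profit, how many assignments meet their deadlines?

By profit: B(d3,72), A(d4,64), H(d6,59), G(d6,32), F(d4,28), E(d1,23), D(d4,18), C(d6,11)
B→slot 3; A→slot 4; H→slot 6; G→slot 5; F→slot 2; E→slot 1; D skipped; C skipped.
6 of 8 scheduled.

6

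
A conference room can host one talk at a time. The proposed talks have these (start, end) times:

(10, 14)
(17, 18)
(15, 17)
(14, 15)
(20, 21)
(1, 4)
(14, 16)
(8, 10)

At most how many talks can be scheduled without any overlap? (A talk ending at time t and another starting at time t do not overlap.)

7

By end time: (1,4), (8,10), (10,14), (14,15), (14,16), (15,17), (17,18), (20,21).
Pick (1,4); next start ≥ 4 → (8,10); next start ≥ 10 → (10,14); next start ≥ 14 → (14,15); next start ≥ 15 → (15,17); next start ≥ 17 → (17,18); next start ≥ 18 → (20,21).
Selected 7 talks.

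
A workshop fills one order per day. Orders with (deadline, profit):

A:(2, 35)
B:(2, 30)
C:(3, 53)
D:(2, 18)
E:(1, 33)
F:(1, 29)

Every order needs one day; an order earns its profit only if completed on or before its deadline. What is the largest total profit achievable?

121

Sort by profit descending; place each in the latest free slot ≤ its deadline.
By profit: C(d3,53), A(d2,35), E(d1,33), B(d2,30), F(d1,29), D(d2,18)
C→slot 3; A→slot 2; E→slot 1; B skipped; F skipped; D skipped.
Profit = 33 + 35 + 53 = 121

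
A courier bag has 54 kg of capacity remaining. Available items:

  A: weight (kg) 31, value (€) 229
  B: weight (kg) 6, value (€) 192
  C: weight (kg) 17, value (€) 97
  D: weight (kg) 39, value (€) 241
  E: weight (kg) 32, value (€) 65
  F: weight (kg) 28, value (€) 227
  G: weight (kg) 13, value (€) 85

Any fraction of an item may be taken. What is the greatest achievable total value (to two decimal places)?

Order: B (192/6=32.00) > F (227/28=8.11) > A (229/31=7.39) > G (85/13=6.54) > D (241/39=6.18) > C (97/17=5.71) > E (65/32=2.03)
Fill: take B (6 @ 192) → take F (28 @ 227) → take 20/31 of A → 147.74; 54/54 used.
Total value = 566.74

566.74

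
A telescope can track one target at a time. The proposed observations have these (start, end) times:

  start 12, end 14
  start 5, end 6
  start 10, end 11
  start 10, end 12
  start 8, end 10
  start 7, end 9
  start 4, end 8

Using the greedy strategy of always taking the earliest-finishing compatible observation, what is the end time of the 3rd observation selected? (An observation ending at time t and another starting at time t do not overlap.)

Order by finish time; keep every interval that doesn't clash with the previous kept one.
By end time: (5,6), (4,8), (7,9), (8,10), (10,11), (10,12), (12,14).
Pick (5,6); next start ≥ 6 → (7,9); next start ≥ 9 → (10,11); next start ≥ 11 → (12,14).
Selected: (5,6) (7,9) (10,11) (12,14)

11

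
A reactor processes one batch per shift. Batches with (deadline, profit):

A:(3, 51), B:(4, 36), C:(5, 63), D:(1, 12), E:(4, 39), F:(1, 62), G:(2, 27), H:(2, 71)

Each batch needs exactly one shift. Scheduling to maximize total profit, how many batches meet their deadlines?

5

By profit: H(d2,71), C(d5,63), F(d1,62), A(d3,51), E(d4,39), B(d4,36), G(d2,27), D(d1,12)
H→slot 2; C→slot 5; F→slot 1; A→slot 3; E→slot 4; B skipped; G skipped; D skipped.
5 of 8 scheduled.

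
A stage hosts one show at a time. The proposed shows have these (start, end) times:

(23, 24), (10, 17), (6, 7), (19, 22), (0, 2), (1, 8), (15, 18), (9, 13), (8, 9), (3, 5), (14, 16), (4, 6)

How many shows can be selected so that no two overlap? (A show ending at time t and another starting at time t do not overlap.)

8

Sort by end time and greedily take each interval whose start is ≥ the last chosen end.
Sorted by end: (0,2)  (3,5)  (4,6)  (6,7)  (1,8)  (8,9)  (9,13)  (14,16)  (10,17)  (15,18)  (19,22)  (23,24)
take (0,2); take (3,5); skip (4,6); take (6,7); take (8,9); take (9,13); take (14,16); take (19,22); take (23,24).
Selected 8 shows.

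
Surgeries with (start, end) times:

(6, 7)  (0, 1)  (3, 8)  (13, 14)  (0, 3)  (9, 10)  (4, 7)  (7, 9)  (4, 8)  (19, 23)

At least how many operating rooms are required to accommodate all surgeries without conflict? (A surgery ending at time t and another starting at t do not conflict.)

The answer is the maximum number of intervals overlapping at any instant.
Events (time:±→running): 0:+→1 0:+→2 1:-→1 3:-→0 3:+→1 4:+→2 4:+→3 6:+→4 … peak 4.

4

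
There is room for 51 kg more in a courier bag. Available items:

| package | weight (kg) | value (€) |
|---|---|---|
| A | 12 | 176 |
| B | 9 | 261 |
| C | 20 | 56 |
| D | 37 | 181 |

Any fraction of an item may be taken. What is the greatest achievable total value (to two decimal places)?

583.76

Greedy by value/weight ratio, highest first.
Ratios (sorted): B 29.00, A 14.67, D 4.89, C 2.80
take B (9 @ 261); take A (12 @ 176); take 30/37 of D → 146.76. Capacity used 51/51.
Total value = 583.76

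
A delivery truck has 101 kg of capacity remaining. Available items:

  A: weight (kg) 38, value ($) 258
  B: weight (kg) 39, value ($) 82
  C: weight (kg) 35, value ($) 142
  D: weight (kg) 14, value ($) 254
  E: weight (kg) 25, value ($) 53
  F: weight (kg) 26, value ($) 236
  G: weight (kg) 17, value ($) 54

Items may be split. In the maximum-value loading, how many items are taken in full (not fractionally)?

Ratios (sorted): D 18.14, F 9.08, A 6.79, C 4.06, G 3.18, E 2.12, B 2.10
take D (14 @ 254); take F (26 @ 236); take A (38 @ 258); take 23/35 of C → 93.31. Capacity used 101/101.
3 item(s) taken whole; one partial (take 23/35 of C).

3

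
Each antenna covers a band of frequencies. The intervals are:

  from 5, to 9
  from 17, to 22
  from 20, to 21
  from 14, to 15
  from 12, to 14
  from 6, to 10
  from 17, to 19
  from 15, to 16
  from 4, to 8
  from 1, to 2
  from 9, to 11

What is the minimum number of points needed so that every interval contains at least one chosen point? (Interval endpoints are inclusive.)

7

Sorted: [1,2] [4,8] [5,9] [6,10] [9,11] [12,14] [14,15] [15,16] [17,19] [20,21] [17,22]
{[1,2]} hit by 2; {[4,8],[5,9],[6,10]} hit by 8; {[9,11]} hit by 11; {[12,14],[14,15]} hit by 14; {[15,16]} hit by 16; {[17,19]} hit by 19; {[20,21],[17,22]} hit by 21.
Points: 2, 8, 11, 14, 16, 19, 21 (7 total).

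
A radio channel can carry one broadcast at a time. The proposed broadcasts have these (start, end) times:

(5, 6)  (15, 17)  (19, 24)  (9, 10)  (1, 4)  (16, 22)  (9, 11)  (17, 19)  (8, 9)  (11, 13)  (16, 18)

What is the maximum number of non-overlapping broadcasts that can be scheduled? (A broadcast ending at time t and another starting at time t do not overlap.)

8

Sorted by end: (1,4)  (5,6)  (8,9)  (9,10)  (9,11)  (11,13)  (15,17)  (16,18)  (17,19)  (16,22)  (19,24)
take (1,4); take (5,6); take (8,9); take (9,10); take (11,13); take (15,17); take (17,19); skip (16,22); take (19,24).
Selected 8 broadcasts.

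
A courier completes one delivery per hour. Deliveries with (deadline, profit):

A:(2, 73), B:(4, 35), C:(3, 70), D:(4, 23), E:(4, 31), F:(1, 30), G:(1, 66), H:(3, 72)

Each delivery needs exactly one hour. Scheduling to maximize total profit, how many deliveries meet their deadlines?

Take jobs in profit order; each goes to the latest open slot no later than its deadline.
Profit order: A=73 H=72 C=70 G=66 B=35 E=31 F=30 D=23
Assign: A→slot 2, H→slot 3, C→slot 1, G skipped, B→slot 4, E skipped, F skipped, D skipped.
Slots: [1:C] [2:A] [3:H] [4:B]
4 of 8 scheduled.

4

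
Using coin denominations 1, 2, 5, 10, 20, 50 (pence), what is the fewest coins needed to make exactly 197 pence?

7

197 = 3×50 + 2×20 + 1×5 + 1×2
Total coins = 3 + 2 + 1 + 1 = 7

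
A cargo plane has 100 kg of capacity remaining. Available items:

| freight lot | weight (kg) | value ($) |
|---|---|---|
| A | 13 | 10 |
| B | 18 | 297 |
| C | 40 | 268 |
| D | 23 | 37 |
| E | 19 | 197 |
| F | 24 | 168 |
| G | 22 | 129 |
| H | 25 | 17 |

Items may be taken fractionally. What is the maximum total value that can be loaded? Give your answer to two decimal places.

Order: B (297/18=16.50) > E (197/19=10.37) > F (168/24=7.00) > C (268/40=6.70) > G (129/22=5.86) > D (37/23=1.61) > A (10/13=0.77) > H (17/25=0.68)
Fill: take B (18 @ 297) → take E (19 @ 197) → take F (24 @ 168) → take 39/40 of C → 261.30; 100/100 used.
Total value = 923.30

923.30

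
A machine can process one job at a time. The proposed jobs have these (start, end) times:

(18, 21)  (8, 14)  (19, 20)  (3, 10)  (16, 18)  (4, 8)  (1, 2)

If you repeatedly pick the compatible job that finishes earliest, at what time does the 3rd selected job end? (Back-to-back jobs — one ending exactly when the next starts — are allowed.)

Greedy by earliest finish: after sorting by end time, pick each interval compatible with the last pick.
By end time: (1,2), (4,8), (3,10), (8,14), (16,18), (19,20), (18,21).
Pick (1,2); next start ≥ 2 → (4,8); next start ≥ 8 → (8,14); next start ≥ 14 → (16,18); next start ≥ 18 → (19,20).
Selected: (1,2) (4,8) (8,14) (16,18) (19,20)

14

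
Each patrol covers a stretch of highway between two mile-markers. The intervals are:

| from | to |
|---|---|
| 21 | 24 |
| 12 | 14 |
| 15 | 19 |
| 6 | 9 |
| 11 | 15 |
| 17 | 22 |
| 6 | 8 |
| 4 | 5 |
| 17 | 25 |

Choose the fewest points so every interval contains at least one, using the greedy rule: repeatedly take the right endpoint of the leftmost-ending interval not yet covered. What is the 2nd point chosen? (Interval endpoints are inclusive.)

8

Sorted: [4,5] [6,8] [6,9] [12,14] [11,15] [15,19] [17,22] [21,24] [17,25]
{[4,5]} hit by 5; {[6,8],[6,9]} hit by 8; {[12,14],[11,15]} hit by 14; {[15,19],[17,22]} hit by 19; {[21,24],[17,25]} hit by 24.
Points: 5, 8, 14, 19, 24 (5 total).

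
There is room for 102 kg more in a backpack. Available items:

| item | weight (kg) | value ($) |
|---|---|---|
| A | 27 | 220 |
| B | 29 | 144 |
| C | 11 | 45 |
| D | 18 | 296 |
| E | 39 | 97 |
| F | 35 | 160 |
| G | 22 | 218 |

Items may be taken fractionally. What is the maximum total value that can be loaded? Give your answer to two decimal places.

905.43

Sort by value per unit weight and fill in that order.
Ratios (sorted): D 16.44, G 9.91, A 8.15, B 4.97, F 4.57, C 4.09, E 2.49
take D (18 @ 296); take G (22 @ 218); take A (27 @ 220); take B (29 @ 144); take 6/35 of F → 27.43. Capacity used 102/102.
Total value = 905.43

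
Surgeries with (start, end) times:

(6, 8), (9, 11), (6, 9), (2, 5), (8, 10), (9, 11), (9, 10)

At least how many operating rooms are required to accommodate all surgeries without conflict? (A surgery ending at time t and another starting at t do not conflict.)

4

The answer is the maximum number of intervals overlapping at any instant.
Events (time:±→running): 2:+→1 5:-→0 6:+→1 6:+→2 8:-→1 8:+→2 9:-→1 9:+→2 9:+→3 9:+→4 … peak 4.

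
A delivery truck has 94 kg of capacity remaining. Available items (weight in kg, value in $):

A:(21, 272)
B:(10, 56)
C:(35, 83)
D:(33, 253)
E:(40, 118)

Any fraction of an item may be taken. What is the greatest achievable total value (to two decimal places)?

Sort by value per unit weight and fill in that order.
Ratios (sorted): A 12.95, D 7.67, B 5.60, E 2.95, C 2.37
take A (21 @ 272); take D (33 @ 253); take B (10 @ 56); take 30/40 of E → 88.50. Capacity used 94/94.
Total value = 669.50

669.50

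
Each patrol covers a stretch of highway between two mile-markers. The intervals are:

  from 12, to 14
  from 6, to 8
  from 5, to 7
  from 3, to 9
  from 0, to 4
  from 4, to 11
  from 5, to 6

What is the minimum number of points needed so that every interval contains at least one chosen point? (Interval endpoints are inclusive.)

3

Sort by right endpoint; whenever an interval is uncovered, place a point at its right end.
Sorted: [0,4] [5,6] [5,7] [6,8] [3,9] [4,11] [12,14]
{[0,4]} hit by 4; {[5,6],[5,7],[6,8],[3,9],[4,11]} hit by 6; {[12,14]} hit by 14.
Points: 4, 6, 14 (3 total).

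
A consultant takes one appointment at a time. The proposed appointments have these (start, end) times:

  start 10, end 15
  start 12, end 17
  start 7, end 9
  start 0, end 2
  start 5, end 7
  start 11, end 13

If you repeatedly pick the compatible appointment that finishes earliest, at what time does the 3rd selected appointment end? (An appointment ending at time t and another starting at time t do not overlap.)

Greedy by earliest finish: after sorting by end time, pick each interval compatible with the last pick.
Sorted by end: (0,2)  (5,7)  (7,9)  (11,13)  (10,15)  (12,17)
take (0,2); take (5,7); take (7,9); take (11,13); skip (12,17).
Selected: (0,2) (5,7) (7,9) (11,13)

9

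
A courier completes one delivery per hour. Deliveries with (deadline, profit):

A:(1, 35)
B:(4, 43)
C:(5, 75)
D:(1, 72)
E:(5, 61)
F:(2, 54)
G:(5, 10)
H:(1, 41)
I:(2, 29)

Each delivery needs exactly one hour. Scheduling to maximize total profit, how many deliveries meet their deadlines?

5

Take jobs in profit order; each goes to the latest open slot no later than its deadline.
Profit order: C=75 D=72 E=61 F=54 B=43 H=41 A=35 I=29 G=10
Assign: C→slot 5, D→slot 1, E→slot 4, F→slot 2, B→slot 3, H skipped, A skipped, I skipped, G skipped.
Slots: [1:D] [2:F] [3:B] [4:E] [5:C]
5 of 9 scheduled.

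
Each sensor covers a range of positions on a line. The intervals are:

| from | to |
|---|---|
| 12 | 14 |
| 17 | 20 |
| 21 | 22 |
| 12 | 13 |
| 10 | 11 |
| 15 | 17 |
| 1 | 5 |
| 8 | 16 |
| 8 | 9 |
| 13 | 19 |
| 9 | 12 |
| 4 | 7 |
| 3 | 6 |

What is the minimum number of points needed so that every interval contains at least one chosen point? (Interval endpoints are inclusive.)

6

Process intervals by earliest right end; each time one isn't hit yet, stab at its right endpoint.
By right end: [1,5]  [3,6]  [4,7]  [8,9]  [10,11]  [9,12]  [12,13]  [12,14]  [8,16]  [15,17]  [13,19]  [17,20]  [21,22]
[1,5] uncovered → point at 5; [8,9] uncovered → point at 9; [10,11] uncovered → point at 11; [12,13] uncovered → point at 13; [15,17] uncovered → point at 17; [21,22] uncovered → point at 22.
Points: 5, 9, 11, 13, 17, 22 (6 total).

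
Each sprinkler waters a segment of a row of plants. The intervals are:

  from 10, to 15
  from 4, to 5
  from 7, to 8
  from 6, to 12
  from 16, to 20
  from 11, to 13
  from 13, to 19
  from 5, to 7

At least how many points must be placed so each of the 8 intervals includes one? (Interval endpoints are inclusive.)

Process intervals by earliest right end; each time one isn't hit yet, stab at its right endpoint.
Sorted: [4,5] [5,7] [7,8] [6,12] [11,13] [10,15] [13,19] [16,20]
{[4,5],[5,7]} hit by 5; {[7,8],[6,12]} hit by 8; {[11,13],[10,15],[13,19]} hit by 13; {[16,20]} hit by 20.
Points: 5, 8, 13, 20 (4 total).

4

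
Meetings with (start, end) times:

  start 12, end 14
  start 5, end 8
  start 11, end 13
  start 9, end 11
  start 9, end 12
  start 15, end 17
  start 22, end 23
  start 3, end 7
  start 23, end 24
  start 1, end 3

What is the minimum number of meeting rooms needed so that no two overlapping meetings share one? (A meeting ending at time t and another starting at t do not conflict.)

2

Events (time:±→running): 1:+→1 3:-→0 3:+→1 5:+→2 … peak 2.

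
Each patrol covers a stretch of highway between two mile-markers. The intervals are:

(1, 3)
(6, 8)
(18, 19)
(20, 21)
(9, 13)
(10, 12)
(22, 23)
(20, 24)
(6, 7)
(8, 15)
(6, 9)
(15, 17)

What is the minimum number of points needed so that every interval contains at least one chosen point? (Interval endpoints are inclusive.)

7

Sorted: [1,3] [6,7] [6,8] [6,9] [10,12] [9,13] [8,15] [15,17] [18,19] [20,21] [22,23] [20,24]
{[1,3]} hit by 3; {[6,7],[6,8],[6,9]} hit by 7; {[10,12],[9,13],[8,15]} hit by 12; {[15,17]} hit by 17; {[18,19]} hit by 19; {[20,21]} hit by 21; {[22,23],[20,24]} hit by 23.
Points: 3, 7, 12, 17, 19, 21, 23 (7 total).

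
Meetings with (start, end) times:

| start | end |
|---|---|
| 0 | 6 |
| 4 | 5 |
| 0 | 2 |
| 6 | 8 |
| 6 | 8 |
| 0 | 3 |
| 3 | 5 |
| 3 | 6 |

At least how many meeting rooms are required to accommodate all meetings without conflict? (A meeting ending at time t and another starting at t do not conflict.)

4

Count concurrent intervals with a sweep; the peak is the room count.
Events (time:±→running): 0:+→1 0:+→2 0:+→3 2:-→2 3:-→1 3:+→2 3:+→3 4:+→4 … peak 4.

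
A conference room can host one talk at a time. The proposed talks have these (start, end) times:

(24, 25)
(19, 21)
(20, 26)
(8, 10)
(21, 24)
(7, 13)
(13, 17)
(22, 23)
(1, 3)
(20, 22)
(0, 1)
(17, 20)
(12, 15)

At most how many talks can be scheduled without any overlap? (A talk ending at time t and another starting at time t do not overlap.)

By end time: (0,1), (1,3), (8,10), (7,13), (12,15), (13,17), (17,20), (19,21), (20,22), (22,23), (21,24), (24,25), (20,26).
Pick (0,1); next start ≥ 1 → (1,3); next start ≥ 3 → (8,10); next start ≥ 10 → (12,15); next start ≥ 15 → (17,20); next start ≥ 20 → (20,22); next start ≥ 22 → (22,23); next start ≥ 23 → (24,25).
Selected 8 talks.

8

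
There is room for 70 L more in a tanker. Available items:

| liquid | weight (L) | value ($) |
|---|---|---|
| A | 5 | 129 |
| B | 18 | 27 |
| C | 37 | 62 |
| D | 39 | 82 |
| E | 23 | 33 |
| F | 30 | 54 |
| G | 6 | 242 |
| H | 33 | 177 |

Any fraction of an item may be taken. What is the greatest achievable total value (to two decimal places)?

Greedy by value/weight ratio, highest first.
Ratios (sorted): G 40.33, A 25.80, H 5.36, D 2.10, F 1.80, C 1.68, B 1.50, E 1.43
take G (6 @ 242); take A (5 @ 129); take H (33 @ 177); take 26/39 of D → 54.67. Capacity used 70/70.
Total value = 602.67

602.67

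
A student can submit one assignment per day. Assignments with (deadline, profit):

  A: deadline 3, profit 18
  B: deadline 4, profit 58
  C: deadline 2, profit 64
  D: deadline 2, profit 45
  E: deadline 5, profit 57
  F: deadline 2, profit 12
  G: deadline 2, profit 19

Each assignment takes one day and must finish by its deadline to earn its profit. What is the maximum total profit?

Sort by profit descending; place each in the latest free slot ≤ its deadline.
Profit order: C=64 B=58 E=57 D=45 G=19 A=18 F=12
Assign: C→slot 2, B→slot 4, E→slot 5, D→slot 1, G skipped, A→slot 3, F skipped.
Slots: [1:D] [2:C] [3:A] [4:B] [5:E]
Profit = 45 + 64 + 18 + 58 + 57 = 242

242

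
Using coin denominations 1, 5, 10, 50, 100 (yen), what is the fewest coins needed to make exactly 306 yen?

5

306 = 3×100 + 1×5 + 1×1
Total coins = 3 + 1 + 1 = 5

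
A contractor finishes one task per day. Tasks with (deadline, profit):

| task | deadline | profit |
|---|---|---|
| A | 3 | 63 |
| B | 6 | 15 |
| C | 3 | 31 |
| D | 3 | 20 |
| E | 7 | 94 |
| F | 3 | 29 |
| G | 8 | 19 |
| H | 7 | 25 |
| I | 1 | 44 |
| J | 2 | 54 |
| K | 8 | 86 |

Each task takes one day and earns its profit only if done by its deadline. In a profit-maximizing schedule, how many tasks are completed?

8

Sort by profit descending; place each in the latest free slot ≤ its deadline.
By profit: E(d7,94), K(d8,86), A(d3,63), J(d2,54), I(d1,44), C(d3,31), F(d3,29), H(d7,25), D(d3,20), G(d8,19), B(d6,15)
E→slot 7; K→slot 8; A→slot 3; J→slot 2; I→slot 1; C skipped; F skipped; H→slot 6; D skipped; G→slot 5; B→slot 4.
8 of 11 scheduled.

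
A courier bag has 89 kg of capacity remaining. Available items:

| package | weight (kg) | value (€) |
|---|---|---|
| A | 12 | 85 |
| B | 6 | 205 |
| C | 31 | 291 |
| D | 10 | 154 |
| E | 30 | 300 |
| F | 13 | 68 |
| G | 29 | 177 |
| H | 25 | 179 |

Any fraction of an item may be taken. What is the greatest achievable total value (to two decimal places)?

1035.92

Sort by value per unit weight and fill in that order.
Ratios (sorted): B 34.17, D 15.40, E 10.00, C 9.39, H 7.16, A 7.08, G 6.10, F 5.23
take B (6 @ 205); take D (10 @ 154); take E (30 @ 300); take C (31 @ 291); take 12/25 of H → 85.92. Capacity used 89/89.
Total value = 1035.92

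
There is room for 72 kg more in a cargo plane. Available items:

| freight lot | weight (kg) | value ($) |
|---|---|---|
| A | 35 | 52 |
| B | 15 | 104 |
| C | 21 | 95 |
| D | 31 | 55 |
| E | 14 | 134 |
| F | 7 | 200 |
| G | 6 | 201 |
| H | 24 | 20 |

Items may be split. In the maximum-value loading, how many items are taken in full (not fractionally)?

5

Ratios (sorted): G 33.50, F 28.57, E 9.57, B 6.93, C 4.52, D 1.77, A 1.49, H 0.83
take G (6 @ 201); take F (7 @ 200); take E (14 @ 134); take B (15 @ 104); take C (21 @ 95); take 9/31 of D → 15.97. Capacity used 72/72.
5 item(s) taken whole; one partial (take 9/31 of D).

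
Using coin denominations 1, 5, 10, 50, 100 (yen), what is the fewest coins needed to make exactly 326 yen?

7

326 − 3×100→26 − 2×10→6 − 1×5→1 − 1×1→0
Total coins = 3 + 2 + 1 + 1 = 7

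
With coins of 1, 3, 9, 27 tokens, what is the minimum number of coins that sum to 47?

5

Use the largest denomination that fits, subtract, and repeat.
47 − 1×27→20 − 2×9→2 − 2×1→0
Total coins = 1 + 2 + 2 = 5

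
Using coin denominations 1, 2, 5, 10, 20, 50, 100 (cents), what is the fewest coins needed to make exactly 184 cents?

6

184 − 1×100→84 − 1×50→34 − 1×20→14 − 1×10→4 − 2×2→0
Total coins = 1 + 1 + 1 + 1 + 2 = 6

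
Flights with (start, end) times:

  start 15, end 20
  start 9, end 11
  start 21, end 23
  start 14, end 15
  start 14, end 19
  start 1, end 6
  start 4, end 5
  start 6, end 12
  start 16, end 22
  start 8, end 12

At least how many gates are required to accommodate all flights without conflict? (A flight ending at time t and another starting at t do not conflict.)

3

The answer is the maximum number of intervals overlapping at any instant.
Events (time:±→running): 1:+→1 4:+→2 5:-→1 6:-→0 6:+→1 8:+→2 9:+→3 … peak 3.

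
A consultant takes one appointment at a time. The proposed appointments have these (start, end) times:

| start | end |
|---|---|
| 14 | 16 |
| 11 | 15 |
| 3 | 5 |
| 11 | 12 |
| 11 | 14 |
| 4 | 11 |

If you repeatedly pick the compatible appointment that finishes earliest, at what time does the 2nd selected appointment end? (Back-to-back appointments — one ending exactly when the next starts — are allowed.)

12

Sort by end time and greedily take each interval whose start is ≥ the last chosen end.
By end time: (3,5), (4,11), (11,12), (11,14), (11,15), (14,16).
Pick (3,5); next start ≥ 5 → (11,12); next start ≥ 12 → (14,16).
Selected: (3,5) (11,12) (14,16)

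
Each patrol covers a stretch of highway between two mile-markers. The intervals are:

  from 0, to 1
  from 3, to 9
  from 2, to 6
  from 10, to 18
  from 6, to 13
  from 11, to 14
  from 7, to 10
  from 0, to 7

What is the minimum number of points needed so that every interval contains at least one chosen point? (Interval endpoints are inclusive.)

4

Sort by right endpoint; whenever an interval is uncovered, place a point at its right end.
By right end: [0,1]  [2,6]  [0,7]  [3,9]  [7,10]  [6,13]  [11,14]  [10,18]
[0,1] uncovered → point at 1; [2,6] uncovered → point at 6; [7,10] uncovered → point at 10; [11,14] uncovered → point at 14.
Points: 1, 6, 10, 14 (4 total).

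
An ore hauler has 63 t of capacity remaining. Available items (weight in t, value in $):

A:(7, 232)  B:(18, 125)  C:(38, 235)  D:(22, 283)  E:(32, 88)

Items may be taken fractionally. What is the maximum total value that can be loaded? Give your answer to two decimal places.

Order: A (232/7=33.14) > D (283/22=12.86) > B (125/18=6.94) > C (235/38=6.18) > E (88/32=2.75)
Fill: take A (7 @ 232) → take D (22 @ 283) → take B (18 @ 125) → take 16/38 of C → 98.95; 63/63 used.
Total value = 738.95

738.95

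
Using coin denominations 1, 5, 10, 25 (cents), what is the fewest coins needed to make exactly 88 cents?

Use the largest denomination that fits, subtract, and repeat.
88 = 3×25 + 1×10 + 3×1
Total coins = 3 + 1 + 3 = 7

7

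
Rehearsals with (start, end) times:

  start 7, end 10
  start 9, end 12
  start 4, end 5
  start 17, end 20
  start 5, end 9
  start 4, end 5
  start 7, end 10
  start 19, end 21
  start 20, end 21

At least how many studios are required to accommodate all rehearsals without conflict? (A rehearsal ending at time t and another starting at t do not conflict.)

starts: [4, 4, 5, 7, 7, 9, 17, 19, 20]
ends:   [5, 5, 9, 10, 10, 12, 20, 21, 21]
s4→1 s4→2 e5→1 e5→0 s5→1 s7→2 s7→3  — peak 3.

3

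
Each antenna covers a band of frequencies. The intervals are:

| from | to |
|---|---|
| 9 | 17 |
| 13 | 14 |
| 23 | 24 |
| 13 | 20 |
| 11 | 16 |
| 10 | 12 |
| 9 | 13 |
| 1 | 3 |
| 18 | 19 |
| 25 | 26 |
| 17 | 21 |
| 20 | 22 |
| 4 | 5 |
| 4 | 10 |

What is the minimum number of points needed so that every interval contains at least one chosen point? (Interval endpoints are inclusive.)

8

Sorted: [1,3] [4,5] [4,10] [10,12] [9,13] [13,14] [11,16] [9,17] [18,19] [13,20] [17,21] [20,22] [23,24] [25,26]
{[1,3]} hit by 3; {[4,5],[4,10]} hit by 5; {[10,12],[9,13]} hit by 12; {[13,14],[11,16],[9,17]} hit by 14; {[18,19],[13,20],[17,21]} hit by 19; {[20,22]} hit by 22; {[23,24]} hit by 24; {[25,26]} hit by 26.
Points: 3, 5, 12, 14, 19, 22, 24, 26 (8 total).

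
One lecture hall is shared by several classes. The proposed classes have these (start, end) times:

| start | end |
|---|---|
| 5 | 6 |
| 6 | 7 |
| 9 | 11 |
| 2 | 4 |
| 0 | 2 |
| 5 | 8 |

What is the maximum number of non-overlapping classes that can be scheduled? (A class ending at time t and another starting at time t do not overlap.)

Sorted by end: (0,2)  (2,4)  (5,6)  (6,7)  (5,8)  (9,11)
take (0,2); take (2,4); take (5,6); take (6,7); skip (5,8); take (9,11).
Selected 5 classes.

5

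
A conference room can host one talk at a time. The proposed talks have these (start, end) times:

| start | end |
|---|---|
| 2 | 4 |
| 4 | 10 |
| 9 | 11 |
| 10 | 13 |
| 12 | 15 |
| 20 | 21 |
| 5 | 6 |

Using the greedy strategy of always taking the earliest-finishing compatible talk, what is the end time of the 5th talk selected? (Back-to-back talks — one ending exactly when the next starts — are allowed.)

21

Order by finish time; keep every interval that doesn't clash with the previous kept one.
Sorted by end: (2,4)  (5,6)  (4,10)  (9,11)  (10,13)  (12,15)  (20,21)
take (2,4); take (5,6); skip (4,10); take (9,11); skip (10,13); take (12,15); take (20,21).
Selected: (2,4) (5,6) (9,11) (12,15) (20,21)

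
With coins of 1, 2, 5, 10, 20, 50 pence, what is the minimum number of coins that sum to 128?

Greedy: take as many of the largest coin as possible, then repeat with the remainder.
128 = 2×50 + 1×20 + 1×5 + 1×2 + 1×1
Total coins = 2 + 1 + 1 + 1 + 1 = 6

6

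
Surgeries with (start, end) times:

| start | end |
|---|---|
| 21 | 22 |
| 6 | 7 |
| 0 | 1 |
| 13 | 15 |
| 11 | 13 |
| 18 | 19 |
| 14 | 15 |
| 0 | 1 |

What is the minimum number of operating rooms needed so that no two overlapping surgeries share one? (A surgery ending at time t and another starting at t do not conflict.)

2

Count concurrent intervals with a sweep; the peak is the room count.
starts: [0, 0, 6, 11, 13, 14, 18, 21]
ends:   [1, 1, 7, 13, 15, 15, 19, 22]
s0→1 s0→2  — peak 2.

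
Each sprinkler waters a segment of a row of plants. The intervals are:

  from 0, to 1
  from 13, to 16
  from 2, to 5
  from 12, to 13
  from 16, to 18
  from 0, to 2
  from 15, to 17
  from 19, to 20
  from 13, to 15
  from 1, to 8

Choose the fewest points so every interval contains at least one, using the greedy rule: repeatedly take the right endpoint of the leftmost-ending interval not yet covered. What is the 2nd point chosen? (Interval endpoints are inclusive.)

5

Sorted: [0,1] [0,2] [2,5] [1,8] [12,13] [13,15] [13,16] [15,17] [16,18] [19,20]
{[0,1],[0,2]} hit by 1; {[2,5],[1,8]} hit by 5; {[12,13],[13,15],[13,16]} hit by 13; {[15,17],[16,18]} hit by 17; {[19,20]} hit by 20.
Points: 1, 5, 13, 17, 20 (5 total).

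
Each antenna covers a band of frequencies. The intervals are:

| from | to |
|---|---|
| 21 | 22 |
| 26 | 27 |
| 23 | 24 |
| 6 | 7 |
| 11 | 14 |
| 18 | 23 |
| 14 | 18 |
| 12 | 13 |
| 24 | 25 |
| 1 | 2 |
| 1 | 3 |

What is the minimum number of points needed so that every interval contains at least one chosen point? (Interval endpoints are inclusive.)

7

Process intervals by earliest right end; each time one isn't hit yet, stab at its right endpoint.
By right end: [1,2]  [1,3]  [6,7]  [12,13]  [11,14]  [14,18]  [21,22]  [18,23]  [23,24]  [24,25]  [26,27]
[1,2] uncovered → point at 2; [6,7] uncovered → point at 7; [12,13] uncovered → point at 13; [14,18] uncovered → point at 18; [21,22] uncovered → point at 22; [23,24] uncovered → point at 24; [26,27] uncovered → point at 27.
Points: 2, 7, 13, 18, 22, 24, 27 (7 total).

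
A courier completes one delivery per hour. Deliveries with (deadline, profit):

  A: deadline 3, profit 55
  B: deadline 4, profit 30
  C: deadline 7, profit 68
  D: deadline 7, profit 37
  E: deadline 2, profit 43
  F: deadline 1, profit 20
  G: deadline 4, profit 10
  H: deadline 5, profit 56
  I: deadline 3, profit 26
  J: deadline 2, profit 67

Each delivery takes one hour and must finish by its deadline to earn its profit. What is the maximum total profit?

By profit: C(d7,68), J(d2,67), H(d5,56), A(d3,55), E(d2,43), D(d7,37), B(d4,30), I(d3,26), F(d1,20), G(d4,10)
C→slot 7; J→slot 2; H→slot 5; A→slot 3; E→slot 1; D→slot 6; B→slot 4; I skipped; F skipped; G skipped.
Profit = 43 + 67 + 55 + 30 + 56 + 37 + 68 = 356

356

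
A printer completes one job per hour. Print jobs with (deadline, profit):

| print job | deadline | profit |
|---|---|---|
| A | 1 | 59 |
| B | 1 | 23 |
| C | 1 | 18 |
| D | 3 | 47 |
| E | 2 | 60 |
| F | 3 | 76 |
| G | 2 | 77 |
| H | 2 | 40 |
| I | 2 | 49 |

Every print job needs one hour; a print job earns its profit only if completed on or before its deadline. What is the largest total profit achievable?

213

Profit order: G=77 F=76 E=60 A=59 I=49 D=47 H=40 B=23 C=18
Assign: G→slot 2, F→slot 3, E→slot 1, A skipped, I skipped, D skipped, H skipped, B skipped, C skipped.
Slots: [1:E] [2:G] [3:F]
Profit = 60 + 77 + 76 = 213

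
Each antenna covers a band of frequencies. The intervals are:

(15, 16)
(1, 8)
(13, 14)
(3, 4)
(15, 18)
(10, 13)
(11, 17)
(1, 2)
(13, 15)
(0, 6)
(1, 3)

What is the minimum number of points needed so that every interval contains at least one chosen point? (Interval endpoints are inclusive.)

Sort by right endpoint; whenever an interval is uncovered, place a point at its right end.
By right end: [1,2]  [1,3]  [3,4]  [0,6]  [1,8]  [10,13]  [13,14]  [13,15]  [15,16]  [11,17]  [15,18]
[1,2] uncovered → point at 2; [3,4] uncovered → point at 4; [10,13] uncovered → point at 13; [15,16] uncovered → point at 16.
Points: 2, 4, 13, 16 (4 total).

4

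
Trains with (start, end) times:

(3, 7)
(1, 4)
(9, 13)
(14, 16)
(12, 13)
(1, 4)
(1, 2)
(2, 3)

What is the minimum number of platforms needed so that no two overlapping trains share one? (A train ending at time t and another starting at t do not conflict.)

3

Events (time:±→running): 1:+→1 1:+→2 1:+→3 … peak 3.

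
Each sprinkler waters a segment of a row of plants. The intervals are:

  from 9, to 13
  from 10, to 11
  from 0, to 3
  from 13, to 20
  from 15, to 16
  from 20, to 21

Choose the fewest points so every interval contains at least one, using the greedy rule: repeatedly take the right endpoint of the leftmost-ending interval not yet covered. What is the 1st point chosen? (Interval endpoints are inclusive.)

3

Sort by right endpoint; whenever an interval is uncovered, place a point at its right end.
By right end: [0,3]  [10,11]  [9,13]  [15,16]  [13,20]  [20,21]
[0,3] uncovered → point at 3; [10,11] uncovered → point at 11; [15,16] uncovered → point at 16; [20,21] uncovered → point at 21.
Points: 3, 11, 16, 21 (4 total).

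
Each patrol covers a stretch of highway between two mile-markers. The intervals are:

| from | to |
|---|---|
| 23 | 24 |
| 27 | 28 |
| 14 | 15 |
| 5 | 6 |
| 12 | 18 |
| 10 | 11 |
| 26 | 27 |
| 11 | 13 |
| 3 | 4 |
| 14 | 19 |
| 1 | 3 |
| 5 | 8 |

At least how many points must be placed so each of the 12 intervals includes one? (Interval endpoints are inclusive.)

6

By right end: [1,3]  [3,4]  [5,6]  [5,8]  [10,11]  [11,13]  [14,15]  [12,18]  [14,19]  [23,24]  [26,27]  [27,28]
[1,3] uncovered → point at 3; [5,6] uncovered → point at 6; [10,11] uncovered → point at 11; [14,15] uncovered → point at 15; [23,24] uncovered → point at 24; [26,27] uncovered → point at 27.
Points: 3, 6, 11, 15, 24, 27 (6 total).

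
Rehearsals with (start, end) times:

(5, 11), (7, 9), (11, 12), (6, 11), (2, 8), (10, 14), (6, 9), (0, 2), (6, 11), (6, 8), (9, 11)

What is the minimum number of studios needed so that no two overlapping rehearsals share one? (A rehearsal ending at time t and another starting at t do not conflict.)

The answer is the maximum number of intervals overlapping at any instant.
starts: [0, 2, 5, 6, 6, 6, 6, 7, 9, 10, 11]
ends:   [2, 8, 8, 9, 9, 11, 11, 11, 11, 12, 14]
s0→1 e2→0 s2→1 s5→2 s6→3 s6→4 s6→5 s6→6 s7→7  — peak 7.

7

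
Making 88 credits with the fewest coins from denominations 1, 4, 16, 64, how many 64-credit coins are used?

88 − 1×64→24 − 1×16→8 − 2×4→0
Count of 64: 1

1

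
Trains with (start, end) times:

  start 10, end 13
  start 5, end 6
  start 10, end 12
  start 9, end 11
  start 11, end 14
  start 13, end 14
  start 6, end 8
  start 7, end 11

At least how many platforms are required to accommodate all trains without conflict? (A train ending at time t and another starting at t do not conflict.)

starts: [5, 6, 7, 9, 10, 10, 11, 13]
ends:   [6, 8, 11, 11, 12, 13, 14, 14]
s5→1 e6→0 s6→1 s7→2 e8→1 s9→2 s10→3 s10→4  — peak 4.

4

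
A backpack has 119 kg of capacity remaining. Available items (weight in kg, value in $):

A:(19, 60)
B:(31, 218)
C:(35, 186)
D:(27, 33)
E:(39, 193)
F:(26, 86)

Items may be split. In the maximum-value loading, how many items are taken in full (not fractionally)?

3

Order: B (218/31=7.03) > C (186/35=5.31) > E (193/39=4.95) > F (86/26=3.31) > A (60/19=3.16) > D (33/27=1.22)
Fill: take B (31 @ 218) → take C (35 @ 186) → take E (39 @ 193) → take 14/26 of F → 46.31; 119/119 used.
3 item(s) taken whole; one partial (take 14/26 of F).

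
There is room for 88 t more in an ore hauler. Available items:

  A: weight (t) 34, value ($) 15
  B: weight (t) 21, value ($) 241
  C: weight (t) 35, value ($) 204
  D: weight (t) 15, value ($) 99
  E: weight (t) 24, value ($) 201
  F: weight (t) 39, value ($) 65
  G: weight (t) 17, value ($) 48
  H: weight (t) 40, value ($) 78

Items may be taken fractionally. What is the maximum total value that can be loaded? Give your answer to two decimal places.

Order: B (241/21=11.48) > E (201/24=8.38) > D (99/15=6.60) > C (204/35=5.83) > G (48/17=2.82) > H (78/40=1.95) > F (65/39=1.67) > A (15/34=0.44)
Fill: take B (21 @ 241) → take E (24 @ 201) → take D (15 @ 99) → take 28/35 of C → 163.20; 88/88 used.
Total value = 704.20

704.20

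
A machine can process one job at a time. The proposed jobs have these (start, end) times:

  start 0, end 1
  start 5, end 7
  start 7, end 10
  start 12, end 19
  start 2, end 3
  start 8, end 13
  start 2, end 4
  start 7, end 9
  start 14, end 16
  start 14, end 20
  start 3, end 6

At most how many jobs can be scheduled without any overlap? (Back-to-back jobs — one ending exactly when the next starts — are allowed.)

5

Greedy by earliest finish: after sorting by end time, pick each interval compatible with the last pick.
By end time: (0,1), (2,3), (2,4), (3,6), (5,7), (7,9), (7,10), (8,13), (14,16), (12,19), (14,20).
Pick (0,1); next start ≥ 1 → (2,3); next start ≥ 3 → (3,6); next start ≥ 6 → (7,9); next start ≥ 9 → (14,16).
Selected 5 jobs.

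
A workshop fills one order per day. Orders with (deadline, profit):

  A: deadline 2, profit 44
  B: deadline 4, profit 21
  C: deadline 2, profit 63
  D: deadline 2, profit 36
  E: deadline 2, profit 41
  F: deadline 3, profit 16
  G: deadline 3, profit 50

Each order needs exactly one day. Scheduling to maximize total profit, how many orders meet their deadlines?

4

Take jobs in profit order; each goes to the latest open slot no later than its deadline.
By profit: C(d2,63), G(d3,50), A(d2,44), E(d2,41), D(d2,36), B(d4,21), F(d3,16)
C→slot 2; G→slot 3; A→slot 1; E skipped; D skipped; B→slot 4; F skipped.
4 of 7 scheduled.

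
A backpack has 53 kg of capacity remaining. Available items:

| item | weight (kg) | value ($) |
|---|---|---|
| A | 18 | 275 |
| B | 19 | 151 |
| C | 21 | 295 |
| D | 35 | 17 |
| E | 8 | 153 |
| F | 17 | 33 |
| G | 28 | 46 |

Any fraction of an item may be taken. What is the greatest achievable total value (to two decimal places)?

770.68

Sort by value per unit weight and fill in that order.
Ratios (sorted): E 19.12, A 15.28, C 14.05, B 7.95, F 1.94, G 1.64, D 0.49
take E (8 @ 153); take A (18 @ 275); take C (21 @ 295); take 6/19 of B → 47.68. Capacity used 53/53.
Total value = 770.68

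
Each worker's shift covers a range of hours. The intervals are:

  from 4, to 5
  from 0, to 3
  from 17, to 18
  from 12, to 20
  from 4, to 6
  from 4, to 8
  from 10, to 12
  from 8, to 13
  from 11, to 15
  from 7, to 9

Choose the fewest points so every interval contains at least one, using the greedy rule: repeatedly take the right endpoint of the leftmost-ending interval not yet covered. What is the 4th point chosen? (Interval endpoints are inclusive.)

12

Sort by right endpoint; whenever an interval is uncovered, place a point at its right end.
By right end: [0,3]  [4,5]  [4,6]  [4,8]  [7,9]  [10,12]  [8,13]  [11,15]  [17,18]  [12,20]
[0,3] uncovered → point at 3; [4,5] uncovered → point at 5; [7,9] uncovered → point at 9; [10,12] uncovered → point at 12; [17,18] uncovered → point at 18.
Points: 3, 5, 9, 12, 18 (5 total).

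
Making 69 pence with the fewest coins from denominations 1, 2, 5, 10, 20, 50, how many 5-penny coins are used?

69 = 1×50 + 1×10 + 1×5 + 2×2
Count of 5: 1

1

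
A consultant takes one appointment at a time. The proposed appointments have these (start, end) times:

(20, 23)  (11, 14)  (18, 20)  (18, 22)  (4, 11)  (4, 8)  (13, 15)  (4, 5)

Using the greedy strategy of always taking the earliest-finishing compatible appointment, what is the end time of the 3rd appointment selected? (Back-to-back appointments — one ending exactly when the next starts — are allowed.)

20

Sort by end time and greedily take each interval whose start is ≥ the last chosen end.
Sorted by end: (4,5)  (4,8)  (4,11)  (11,14)  (13,15)  (18,20)  (18,22)  (20,23)
take (4,5); take (11,14); take (18,20); take (20,23).
Selected: (4,5) (11,14) (18,20) (20,23)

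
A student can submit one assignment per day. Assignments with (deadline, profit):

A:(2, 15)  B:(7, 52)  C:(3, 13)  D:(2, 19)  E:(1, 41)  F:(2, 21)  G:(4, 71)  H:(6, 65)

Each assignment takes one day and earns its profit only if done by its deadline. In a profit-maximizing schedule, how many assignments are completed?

6

By profit: G(d4,71), H(d6,65), B(d7,52), E(d1,41), F(d2,21), D(d2,19), A(d2,15), C(d3,13)
G→slot 4; H→slot 6; B→slot 7; E→slot 1; F→slot 2; D skipped; A skipped; C→slot 3.
6 of 8 scheduled.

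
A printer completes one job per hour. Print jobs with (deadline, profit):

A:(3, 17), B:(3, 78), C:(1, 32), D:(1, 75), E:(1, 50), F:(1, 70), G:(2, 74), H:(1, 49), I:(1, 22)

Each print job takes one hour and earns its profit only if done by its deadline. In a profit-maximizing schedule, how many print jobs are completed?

3

Take jobs in profit order; each goes to the latest open slot no later than its deadline.
By profit: B(d3,78), D(d1,75), G(d2,74), F(d1,70), E(d1,50), H(d1,49), C(d1,32), I(d1,22), A(d3,17)
B→slot 3; D→slot 1; G→slot 2; F skipped; E skipped; H skipped; C skipped; I skipped; A skipped.
3 of 9 scheduled.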